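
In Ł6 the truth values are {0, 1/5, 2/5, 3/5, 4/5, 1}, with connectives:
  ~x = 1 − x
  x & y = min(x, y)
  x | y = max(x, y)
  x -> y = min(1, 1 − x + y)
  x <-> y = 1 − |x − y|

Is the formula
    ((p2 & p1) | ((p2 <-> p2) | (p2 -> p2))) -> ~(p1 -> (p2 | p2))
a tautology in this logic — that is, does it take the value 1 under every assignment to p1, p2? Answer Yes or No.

Counterexample: take p1 = 0, p2 = 0.
p2 & p1 = 0 & 0 = 0
p2 <-> p2 = 0 <-> 0 = 1
p2 -> p2 = 0 -> 0 = 1
(p2 <-> p2) | (p2 -> p2) = 1 | 1 = 1
(p2 & p1) | ((p2 <-> p2) | (p2 -> p2)) = 0 | 1 = 1
p2 | p2 = 0 | 0 = 0
p1 -> (p2 | p2) = 0 -> 0 = 1
~(p1 -> (p2 | p2)) = ~1 = 0
((p2 & p1) | ((p2 <-> p2) | (p2 -> p2))) -> ~(p1 -> (p2 | p2)) = 1 -> 0 = 0
This gives 0 ≠ 1.

No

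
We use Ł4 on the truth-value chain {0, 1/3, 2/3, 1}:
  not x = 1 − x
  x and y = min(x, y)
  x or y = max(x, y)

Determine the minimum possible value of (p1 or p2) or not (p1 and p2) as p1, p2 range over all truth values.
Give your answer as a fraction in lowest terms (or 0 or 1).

Take p1 = 1/3, p2 = 1/3:
p1 or p2 = 1/3 or 1/3 = 1/3
p1 and p2 = 1/3 and 1/3 = 1/3
not (p1 and p2) = not 1/3 = 2/3
(p1 or p2) or not (p1 and p2) = 1/3 or 2/3 = 2/3
No assignment yields a value below 2/3, so this is the minimum.

2/3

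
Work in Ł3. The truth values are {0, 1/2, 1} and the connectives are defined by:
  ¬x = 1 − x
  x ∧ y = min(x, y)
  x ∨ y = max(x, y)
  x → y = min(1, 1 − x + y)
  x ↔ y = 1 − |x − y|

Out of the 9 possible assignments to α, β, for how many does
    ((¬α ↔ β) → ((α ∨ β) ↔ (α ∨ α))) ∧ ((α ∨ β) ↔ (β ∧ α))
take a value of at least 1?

3

α = 0, β = 0 ↦ 1  ≥
α = 0, β = 1/2 ↦ 1/2  <
α = 0, β = 1 ↦ 0  <
α = 1/2, β = 0 ↦ 1/2  <
α = 1/2, β = 1/2 ↦ 1  ≥
α = 1/2, β = 1 ↦ 1/2  <
α = 1, β = 0 ↦ 0  <
α = 1, β = 1/2 ↦ 1/2  <
α = 1, β = 1 ↦ 1  ≥
So 3 of the 9 assignments meet the threshold.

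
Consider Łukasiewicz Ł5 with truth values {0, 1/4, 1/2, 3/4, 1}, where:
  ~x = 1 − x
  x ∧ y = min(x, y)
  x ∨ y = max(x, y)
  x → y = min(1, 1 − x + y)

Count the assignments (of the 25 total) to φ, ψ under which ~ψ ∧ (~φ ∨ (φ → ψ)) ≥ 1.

1

value 1: 1 assignment (counts)
value 3/4: 4 assignments
value 1/2: 7 assignments
value 1/4: 7 assignments
value 0: 6 assignments
So 1 of the 25 assignments meets the threshold.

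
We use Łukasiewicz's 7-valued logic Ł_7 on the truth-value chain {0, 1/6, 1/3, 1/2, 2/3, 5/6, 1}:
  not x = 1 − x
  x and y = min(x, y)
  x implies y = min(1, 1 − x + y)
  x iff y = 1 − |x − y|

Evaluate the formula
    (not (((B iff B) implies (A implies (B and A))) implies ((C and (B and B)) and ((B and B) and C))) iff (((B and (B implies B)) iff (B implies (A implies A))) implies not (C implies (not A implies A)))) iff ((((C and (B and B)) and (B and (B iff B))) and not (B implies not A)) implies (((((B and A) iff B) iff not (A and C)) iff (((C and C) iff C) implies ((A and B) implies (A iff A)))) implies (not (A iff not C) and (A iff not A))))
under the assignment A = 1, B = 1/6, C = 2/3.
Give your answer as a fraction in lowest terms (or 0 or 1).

B iff B = 1/6 iff 1/6 = 1
B and A = 1/6 and 1 = 1/6
A implies (B and A) = 1 implies 1/6 = 1/6
(B iff B) implies (A implies (B and A)) = 1 implies 1/6 = 1/6
B and B = 1/6 and 1/6 = 1/6
C and (B and B) = 2/3 and 1/6 = 1/6
B and B = 1/6 and 1/6 = 1/6
(B and B) and C = 1/6 and 2/3 = 1/6
(C and (B and B)) and ((B and B) and C) = 1/6 and 1/6 = 1/6
((B iff B) implies (A implies (B and A))) implies ((C and (B and B)) and ((B and B) and C)) = 1/6 implies 1/6 = 1
not (((B iff B) implies (A implies (B and A))) implies ((C and (B and B)) and ((B and B) and C))) = not 1 = 0
B implies B = 1/6 implies 1/6 = 1
B and (B implies B) = 1/6 and 1 = 1/6
A implies A = 1 implies 1 = 1
B implies (A implies A) = 1/6 implies 1 = 1
(B and (B implies B)) iff (B implies (A implies A)) = 1/6 iff 1 = 1/6
not A = not 1 = 0
not A implies A = 0 implies 1 = 1
C implies (not A implies A) = 2/3 implies 1 = 1
not (C implies (not A implies A)) = not 1 = 0
((B and (B implies B)) iff (B implies (A implies A))) implies not (C implies (not A implies A)) = 1/6 implies 0 = 5/6
not (((B iff B) implies (A implies (B and A))) implies ((C and (B and B)) and ((B and B) and C))) iff (((B and (B implies B)) iff (B implies (A implies A))) implies not (C implies (not A implies A))) = 0 iff 5/6 = 1/6
B and B = 1/6 and 1/6 = 1/6
C and (B and B) = 2/3 and 1/6 = 1/6
B iff B = 1/6 iff 1/6 = 1
B and (B iff B) = 1/6 and 1 = 1/6
(C and (B and B)) and (B and (B iff B)) = 1/6 and 1/6 = 1/6
not A = not 1 = 0
B implies not A = 1/6 implies 0 = 5/6
not (B implies not A) = not 5/6 = 1/6
((C and (B and B)) and (B and (B iff B))) and not (B implies not A) = 1/6 and 1/6 = 1/6
B and A = 1/6 and 1 = 1/6
(B and A) iff B = 1/6 iff 1/6 = 1
A and C = 1 and 2/3 = 2/3
not (A and C) = not 2/3 = 1/3
((B and A) iff B) iff not (A and C) = 1 iff 1/3 = 1/3
C and C = 2/3 and 2/3 = 2/3
(C and C) iff C = 2/3 iff 2/3 = 1
A and B = 1 and 1/6 = 1/6
A iff A = 1 iff 1 = 1
(A and B) implies (A iff A) = 1/6 implies 1 = 1
((C and C) iff C) implies ((A and B) implies (A iff A)) = 1 implies 1 = 1
(((B and A) iff B) iff not (A and C)) iff (((C and C) iff C) implies ((A and B) implies (A iff A))) = 1/3 iff 1 = 1/3
not C = not 2/3 = 1/3
A iff not C = 1 iff 1/3 = 1/3
not (A iff not C) = not 1/3 = 2/3
not A = not 1 = 0
A iff not A = 1 iff 0 = 0
not (A iff not C) and (A iff not A) = 2/3 and 0 = 0
((((B and A) iff B) iff not (A and C)) iff (((C and C) iff C) implies ((A and B) implies (A iff A)))) implies (not (A iff not C) and (A iff not A)) = 1/3 implies 0 = 2/3
(((C and (B and B)) and (B and (B iff B))) and not (B implies not A)) implies (((((B and A) iff B) iff not (A and C)) iff (((C and C) iff C) implies ((A and B) implies (A iff A)))) implies (not (A iff not C) and (A iff not A))) = 1/6 implies 2/3 = 1
(not (((B iff B) implies (A implies (B and A))) implies ((C and (B and B)) and ((B and B) and C))) iff (((B and (B implies B)) iff (B implies (A implies A))) implies not (C implies (not A implies A)))) iff ((((C and (B and B)) and (B and (B iff B))) and not (B implies not A)) implies (((((B and A) iff B) iff not (A and C)) iff (((C and C) iff C) implies ((A and B) implies (A iff A)))) implies (not (A iff not C) and (A iff not A)))) = 1/6 iff 1 = 1/6

1/6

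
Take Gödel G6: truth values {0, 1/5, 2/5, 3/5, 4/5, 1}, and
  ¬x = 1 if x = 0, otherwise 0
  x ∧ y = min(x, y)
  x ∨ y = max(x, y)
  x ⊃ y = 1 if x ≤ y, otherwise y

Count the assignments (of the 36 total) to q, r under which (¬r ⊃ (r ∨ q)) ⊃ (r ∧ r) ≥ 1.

7

value 1: 7 assignments (counts)
value 4/5: 6 assignments
value 3/5: 6 assignments
value 2/5: 6 assignments
value 1/5: 6 assignments
value 0: 5 assignments
So 7 of the 36 assignments meet the threshold.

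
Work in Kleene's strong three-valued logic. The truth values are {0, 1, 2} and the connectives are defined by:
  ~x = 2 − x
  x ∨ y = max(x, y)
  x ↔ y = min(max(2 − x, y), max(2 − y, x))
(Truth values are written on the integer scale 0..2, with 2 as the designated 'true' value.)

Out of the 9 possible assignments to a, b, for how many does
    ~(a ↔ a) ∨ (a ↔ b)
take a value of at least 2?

2

a = 0, b = 0 ↦ 2  ≥
a = 0, b = 1 ↦ 1  <
a = 0, b = 2 ↦ 0  <
a = 1, b = 0 ↦ 1  <
a = 1, b = 1 ↦ 1  <
a = 1, b = 2 ↦ 1  <
a = 2, b = 0 ↦ 0  <
a = 2, b = 1 ↦ 1  <
a = 2, b = 2 ↦ 2  ≥
So 2 of the 9 assignments meet the threshold.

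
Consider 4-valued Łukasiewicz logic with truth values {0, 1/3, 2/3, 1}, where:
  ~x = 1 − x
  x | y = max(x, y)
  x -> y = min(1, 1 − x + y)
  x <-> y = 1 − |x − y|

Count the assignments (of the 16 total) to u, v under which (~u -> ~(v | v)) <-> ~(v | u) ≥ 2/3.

u = 0, v = 0 ↦ 1  ≥
u = 0, v = 1/3 ↦ 1  ≥
u = 0, v = 2/3 ↦ 1  ≥
u = 0, v = 1 ↦ 1  ≥
u = 1/3, v = 0 ↦ 2/3  ≥
u = 1/3, v = 1/3 ↦ 2/3  ≥
u = 1/3, v = 2/3 ↦ 2/3  ≥
u = 1/3, v = 1 ↦ 2/3  ≥
u = 2/3, v = 0 ↦ 1/3  <
u = 2/3, v = 1/3 ↦ 1/3  <
u = 2/3, v = 2/3 ↦ 1/3  <
u = 2/3, v = 1 ↦ 1/3  <
u = 1, v = 0 ↦ 0  <
u = 1, v = 1/3 ↦ 0  <
u = 1, v = 2/3 ↦ 0  <
u = 1, v = 1 ↦ 0  <
So 8 of the 16 assignments meet the threshold.

8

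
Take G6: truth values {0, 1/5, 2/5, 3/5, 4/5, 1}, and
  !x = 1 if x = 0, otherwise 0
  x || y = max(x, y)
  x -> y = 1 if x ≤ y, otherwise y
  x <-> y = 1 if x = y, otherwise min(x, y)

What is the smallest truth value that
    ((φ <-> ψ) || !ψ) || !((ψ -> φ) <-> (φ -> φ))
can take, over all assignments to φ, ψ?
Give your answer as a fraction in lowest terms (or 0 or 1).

Take φ = 1/5, ψ = 2/5:
φ <-> ψ = 1/5 <-> 2/5 = 1/5
!ψ = !2/5 = 0
(φ <-> ψ) || !ψ = 1/5 || 0 = 1/5
ψ -> φ = 2/5 -> 1/5 = 1/5
φ -> φ = 1/5 -> 1/5 = 1
(ψ -> φ) <-> (φ -> φ) = 1/5 <-> 1 = 1/5
!((ψ -> φ) <-> (φ -> φ)) = !1/5 = 0
((φ <-> ψ) || !ψ) || !((ψ -> φ) <-> (φ -> φ)) = 1/5 || 0 = 1/5
No assignment yields a value below 1/5, so this is the minimum.

1/5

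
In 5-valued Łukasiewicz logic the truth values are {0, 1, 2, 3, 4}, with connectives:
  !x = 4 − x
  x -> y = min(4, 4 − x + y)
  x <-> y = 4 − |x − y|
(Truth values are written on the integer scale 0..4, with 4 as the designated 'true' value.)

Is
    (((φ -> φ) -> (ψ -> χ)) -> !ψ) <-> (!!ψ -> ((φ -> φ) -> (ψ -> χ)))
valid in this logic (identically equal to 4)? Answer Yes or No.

No

Counterexample: take φ = 0, ψ = 1, χ = 1.
φ -> φ = 0 -> 0 = 4
ψ -> χ = 1 -> 1 = 4
(φ -> φ) -> (ψ -> χ) = 4 -> 4 = 4
!ψ = !1 = 3
((φ -> φ) -> (ψ -> χ)) -> !ψ = 4 -> 3 = 3
!ψ = !1 = 3
!!ψ = !3 = 1
φ -> φ = 0 -> 0 = 4
ψ -> χ = 1 -> 1 = 4
(φ -> φ) -> (ψ -> χ) = 4 -> 4 = 4
!!ψ -> ((φ -> φ) -> (ψ -> χ)) = 1 -> 4 = 4
(((φ -> φ) -> (ψ -> χ)) -> !ψ) <-> (!!ψ -> ((φ -> φ) -> (ψ -> χ))) = 3 <-> 4 = 3
This gives 3 ≠ 4.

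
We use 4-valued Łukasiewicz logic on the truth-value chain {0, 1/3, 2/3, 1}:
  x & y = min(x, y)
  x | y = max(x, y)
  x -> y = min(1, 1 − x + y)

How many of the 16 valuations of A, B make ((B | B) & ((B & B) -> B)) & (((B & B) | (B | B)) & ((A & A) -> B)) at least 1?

A = 0, B = 0 ↦ 0  <
A = 0, B = 1/3 ↦ 1/3  <
A = 0, B = 2/3 ↦ 2/3  <
A = 0, B = 1 ↦ 1  ≥
A = 1/3, B = 0 ↦ 0  <
A = 1/3, B = 1/3 ↦ 1/3  <
A = 1/3, B = 2/3 ↦ 2/3  <
A = 1/3, B = 1 ↦ 1  ≥
A = 2/3, B = 0 ↦ 0  <
A = 2/3, B = 1/3 ↦ 1/3  <
A = 2/3, B = 2/3 ↦ 2/3  <
A = 2/3, B = 1 ↦ 1  ≥
A = 1, B = 0 ↦ 0  <
A = 1, B = 1/3 ↦ 1/3  <
A = 1, B = 2/3 ↦ 2/3  <
A = 1, B = 1 ↦ 1  ≥
So 4 of the 16 assignments meet the threshold.

4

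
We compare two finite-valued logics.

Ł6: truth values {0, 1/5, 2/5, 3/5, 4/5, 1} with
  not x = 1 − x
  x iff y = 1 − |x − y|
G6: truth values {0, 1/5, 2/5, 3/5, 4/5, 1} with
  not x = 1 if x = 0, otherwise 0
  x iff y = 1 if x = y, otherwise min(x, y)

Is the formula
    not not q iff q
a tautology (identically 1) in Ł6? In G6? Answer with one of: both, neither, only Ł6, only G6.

only Ł6

In Ł6: every assignment gives 1 — tautology.
In G6: at q = 1/5 the value is 1/5 — not a tautology.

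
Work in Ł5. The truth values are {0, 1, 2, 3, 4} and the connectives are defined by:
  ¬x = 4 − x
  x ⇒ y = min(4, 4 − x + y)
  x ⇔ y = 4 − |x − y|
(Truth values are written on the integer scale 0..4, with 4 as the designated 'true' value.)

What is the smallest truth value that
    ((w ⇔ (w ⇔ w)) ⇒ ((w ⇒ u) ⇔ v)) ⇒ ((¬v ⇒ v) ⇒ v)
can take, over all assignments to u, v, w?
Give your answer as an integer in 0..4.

2

Take u = 0, v = 2, w = 0:
w ⇔ w = 0 ⇔ 0 = 4
w ⇔ (w ⇔ w) = 0 ⇔ 4 = 0
w ⇒ u = 0 ⇒ 0 = 4
(w ⇒ u) ⇔ v = 4 ⇔ 2 = 2
(w ⇔ (w ⇔ w)) ⇒ ((w ⇒ u) ⇔ v) = 0 ⇒ 2 = 4
¬v = ¬2 = 2
¬v ⇒ v = 2 ⇒ 2 = 4
(¬v ⇒ v) ⇒ v = 4 ⇒ 2 = 2
((w ⇔ (w ⇔ w)) ⇒ ((w ⇒ u) ⇔ v)) ⇒ ((¬v ⇒ v) ⇒ v) = 4 ⇒ 2 = 2
No assignment yields a value below 2, so this is the minimum.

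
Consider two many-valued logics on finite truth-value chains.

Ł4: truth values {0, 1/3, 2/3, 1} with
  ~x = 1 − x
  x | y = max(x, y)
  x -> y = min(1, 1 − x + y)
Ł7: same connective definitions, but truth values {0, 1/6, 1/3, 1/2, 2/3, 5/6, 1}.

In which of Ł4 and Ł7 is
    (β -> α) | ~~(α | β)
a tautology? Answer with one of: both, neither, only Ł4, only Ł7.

neither

In Ł4: at α = 0, β = 1/3 the value is 2/3 — not a tautology.
In Ł7: at α = 0, β = 1/6 the value is 5/6 — not a tautology.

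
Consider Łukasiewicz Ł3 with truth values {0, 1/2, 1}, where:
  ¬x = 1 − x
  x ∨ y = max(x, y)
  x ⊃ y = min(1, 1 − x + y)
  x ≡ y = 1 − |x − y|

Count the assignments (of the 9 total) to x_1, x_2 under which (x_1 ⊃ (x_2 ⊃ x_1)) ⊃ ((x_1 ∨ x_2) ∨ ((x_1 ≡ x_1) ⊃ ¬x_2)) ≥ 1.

7

x_1 = 0, x_2 = 0 ↦ 1  ≥
x_1 = 0, x_2 = 1/2 ↦ 1/2  <
x_1 = 0, x_2 = 1 ↦ 1  ≥
x_1 = 1/2, x_2 = 0 ↦ 1  ≥
x_1 = 1/2, x_2 = 1/2 ↦ 1/2  <
x_1 = 1/2, x_2 = 1 ↦ 1  ≥
x_1 = 1, x_2 = 0 ↦ 1  ≥
x_1 = 1, x_2 = 1/2 ↦ 1  ≥
x_1 = 1, x_2 = 1 ↦ 1  ≥
So 7 of the 9 assignments meet the threshold.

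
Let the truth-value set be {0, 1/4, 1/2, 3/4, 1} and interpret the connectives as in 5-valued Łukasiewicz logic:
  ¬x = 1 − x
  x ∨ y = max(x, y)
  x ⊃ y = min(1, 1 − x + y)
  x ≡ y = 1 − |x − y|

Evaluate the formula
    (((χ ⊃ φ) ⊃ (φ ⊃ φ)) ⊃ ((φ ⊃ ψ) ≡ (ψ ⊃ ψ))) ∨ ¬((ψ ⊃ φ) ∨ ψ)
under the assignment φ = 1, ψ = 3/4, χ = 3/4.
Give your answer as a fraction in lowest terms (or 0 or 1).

χ ⊃ φ = 3/4 ⊃ 1 = 1
φ ⊃ φ = 1 ⊃ 1 = 1
(χ ⊃ φ) ⊃ (φ ⊃ φ) = 1 ⊃ 1 = 1
φ ⊃ ψ = 1 ⊃ 3/4 = 3/4
ψ ⊃ ψ = 3/4 ⊃ 3/4 = 1
(φ ⊃ ψ) ≡ (ψ ⊃ ψ) = 3/4 ≡ 1 = 3/4
((χ ⊃ φ) ⊃ (φ ⊃ φ)) ⊃ ((φ ⊃ ψ) ≡ (ψ ⊃ ψ)) = 1 ⊃ 3/4 = 3/4
ψ ⊃ φ = 3/4 ⊃ 1 = 1
(ψ ⊃ φ) ∨ ψ = 1 ∨ 3/4 = 1
¬((ψ ⊃ φ) ∨ ψ) = ¬1 = 0
(((χ ⊃ φ) ⊃ (φ ⊃ φ)) ⊃ ((φ ⊃ ψ) ≡ (ψ ⊃ ψ))) ∨ ¬((ψ ⊃ φ) ∨ ψ) = 3/4 ∨ 0 = 3/4

3/4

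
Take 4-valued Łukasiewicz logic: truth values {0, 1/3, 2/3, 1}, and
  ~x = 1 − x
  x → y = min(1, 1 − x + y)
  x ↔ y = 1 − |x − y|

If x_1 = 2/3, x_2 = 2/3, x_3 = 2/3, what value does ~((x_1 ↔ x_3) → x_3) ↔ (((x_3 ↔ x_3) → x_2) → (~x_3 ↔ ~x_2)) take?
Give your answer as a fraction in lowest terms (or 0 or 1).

x_1 ↔ x_3 = 2/3 ↔ 2/3 = 1
(x_1 ↔ x_3) → x_3 = 1 → 2/3 = 2/3
~((x_1 ↔ x_3) → x_3) = ~2/3 = 1/3
x_3 ↔ x_3 = 2/3 ↔ 2/3 = 1
(x_3 ↔ x_3) → x_2 = 1 → 2/3 = 2/3
~x_3 = ~2/3 = 1/3
~x_2 = ~2/3 = 1/3
~x_3 ↔ ~x_2 = 1/3 ↔ 1/3 = 1
((x_3 ↔ x_3) → x_2) → (~x_3 ↔ ~x_2) = 2/3 → 1 = 1
~((x_1 ↔ x_3) → x_3) ↔ (((x_3 ↔ x_3) → x_2) → (~x_3 ↔ ~x_2)) = 1/3 ↔ 1 = 1/3

1/3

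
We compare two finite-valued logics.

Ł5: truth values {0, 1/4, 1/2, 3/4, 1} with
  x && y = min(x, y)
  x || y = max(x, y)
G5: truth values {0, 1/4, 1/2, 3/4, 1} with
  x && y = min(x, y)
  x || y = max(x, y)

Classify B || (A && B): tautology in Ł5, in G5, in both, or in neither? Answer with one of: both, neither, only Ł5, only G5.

In Ł5: at A = 0, B = 0 the value is 0 — not a tautology.
In G5: at A = 0, B = 0 the value is 0 — not a tautology.

neither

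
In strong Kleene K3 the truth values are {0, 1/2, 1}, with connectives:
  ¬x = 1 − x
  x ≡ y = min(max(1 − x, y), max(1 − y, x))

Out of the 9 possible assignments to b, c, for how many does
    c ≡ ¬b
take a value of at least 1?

2

b = 0, c = 0 ↦ 0  <
b = 0, c = 1/2 ↦ 1/2  <
b = 0, c = 1 ↦ 1  ≥
b = 1/2, c = 0 ↦ 1/2  <
b = 1/2, c = 1/2 ↦ 1/2  <
b = 1/2, c = 1 ↦ 1/2  <
b = 1, c = 0 ↦ 1  ≥
b = 1, c = 1/2 ↦ 1/2  <
b = 1, c = 1 ↦ 0  <
So 2 of the 9 assignments meet the threshold.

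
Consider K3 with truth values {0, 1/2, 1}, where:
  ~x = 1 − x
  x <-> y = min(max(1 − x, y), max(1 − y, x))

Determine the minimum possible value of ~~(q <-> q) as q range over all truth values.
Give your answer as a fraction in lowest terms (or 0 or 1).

1/2

Take q = 1/2:
q <-> q = 1/2 <-> 1/2 = 1/2
~(q <-> q) = ~1/2 = 1/2
~~(q <-> q) = ~1/2 = 1/2
No assignment yields a value below 1/2, so this is the minimum.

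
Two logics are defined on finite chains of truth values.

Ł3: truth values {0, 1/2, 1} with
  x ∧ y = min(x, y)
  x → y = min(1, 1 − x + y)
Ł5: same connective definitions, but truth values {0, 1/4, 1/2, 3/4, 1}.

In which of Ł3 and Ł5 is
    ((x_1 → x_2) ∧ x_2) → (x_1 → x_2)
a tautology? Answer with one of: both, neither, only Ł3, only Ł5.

In Ł3: every assignment gives 1 — tautology.
In Ł5: every assignment gives 1 — tautology.

both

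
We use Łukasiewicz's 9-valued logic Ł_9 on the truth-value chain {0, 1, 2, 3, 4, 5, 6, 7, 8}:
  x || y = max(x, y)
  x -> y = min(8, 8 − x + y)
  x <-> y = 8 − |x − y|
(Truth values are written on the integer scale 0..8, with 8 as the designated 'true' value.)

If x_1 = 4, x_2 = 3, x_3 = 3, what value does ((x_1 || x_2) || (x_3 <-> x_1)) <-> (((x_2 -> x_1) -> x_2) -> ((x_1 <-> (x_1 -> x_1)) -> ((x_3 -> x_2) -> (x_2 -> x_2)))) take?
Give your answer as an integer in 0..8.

x_1 || x_2 = 4 || 3 = 4
x_3 <-> x_1 = 3 <-> 4 = 7
(x_1 || x_2) || (x_3 <-> x_1) = 4 || 7 = 7
x_2 -> x_1 = 3 -> 4 = 8
(x_2 -> x_1) -> x_2 = 8 -> 3 = 3
x_1 -> x_1 = 4 -> 4 = 8
x_1 <-> (x_1 -> x_1) = 4 <-> 8 = 4
x_3 -> x_2 = 3 -> 3 = 8
x_2 -> x_2 = 3 -> 3 = 8
(x_3 -> x_2) -> (x_2 -> x_2) = 8 -> 8 = 8
(x_1 <-> (x_1 -> x_1)) -> ((x_3 -> x_2) -> (x_2 -> x_2)) = 4 -> 8 = 8
((x_2 -> x_1) -> x_2) -> ((x_1 <-> (x_1 -> x_1)) -> ((x_3 -> x_2) -> (x_2 -> x_2))) = 3 -> 8 = 8
((x_1 || x_2) || (x_3 <-> x_1)) <-> (((x_2 -> x_1) -> x_2) -> ((x_1 <-> (x_1 -> x_1)) -> ((x_3 -> x_2) -> (x_2 -> x_2)))) = 7 <-> 8 = 7

7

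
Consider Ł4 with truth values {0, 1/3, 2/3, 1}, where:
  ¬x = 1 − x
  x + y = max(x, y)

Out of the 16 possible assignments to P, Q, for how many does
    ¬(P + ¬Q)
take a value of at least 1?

P = 0, Q = 0 ↦ 0  <
P = 0, Q = 1/3 ↦ 1/3  <
P = 0, Q = 2/3 ↦ 2/3  <
P = 0, Q = 1 ↦ 1  ≥
P = 1/3, Q = 0 ↦ 0  <
P = 1/3, Q = 1/3 ↦ 1/3  <
P = 1/3, Q = 2/3 ↦ 2/3  <
P = 1/3, Q = 1 ↦ 2/3  <
P = 2/3, Q = 0 ↦ 0  <
P = 2/3, Q = 1/3 ↦ 1/3  <
P = 2/3, Q = 2/3 ↦ 1/3  <
P = 2/3, Q = 1 ↦ 1/3  <
P = 1, Q = 0 ↦ 0  <
P = 1, Q = 1/3 ↦ 0  <
P = 1, Q = 2/3 ↦ 0  <
P = 1, Q = 1 ↦ 0  <
So 1 of the 16 assignments meets the threshold.

1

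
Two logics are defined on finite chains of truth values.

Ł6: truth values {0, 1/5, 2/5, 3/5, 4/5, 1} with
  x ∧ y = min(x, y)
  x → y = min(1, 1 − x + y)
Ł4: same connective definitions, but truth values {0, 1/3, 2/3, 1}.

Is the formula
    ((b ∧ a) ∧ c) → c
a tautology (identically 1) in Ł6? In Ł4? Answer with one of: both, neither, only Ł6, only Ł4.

In Ł6: every assignment gives 1 — tautology.
In Ł4: every assignment gives 1 — tautology.

both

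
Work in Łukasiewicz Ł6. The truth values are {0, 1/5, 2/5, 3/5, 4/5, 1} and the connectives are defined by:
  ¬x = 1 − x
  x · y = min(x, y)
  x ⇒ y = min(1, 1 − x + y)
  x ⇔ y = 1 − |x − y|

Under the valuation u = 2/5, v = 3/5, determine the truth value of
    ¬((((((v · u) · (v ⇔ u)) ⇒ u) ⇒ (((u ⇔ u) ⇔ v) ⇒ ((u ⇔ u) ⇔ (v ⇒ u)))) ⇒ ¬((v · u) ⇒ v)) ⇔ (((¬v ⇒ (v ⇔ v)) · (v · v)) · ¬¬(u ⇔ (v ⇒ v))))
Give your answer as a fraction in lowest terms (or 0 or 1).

v · u = 3/5 · 2/5 = 2/5
v ⇔ u = 3/5 ⇔ 2/5 = 4/5
(v · u) · (v ⇔ u) = 2/5 · 4/5 = 2/5
((v · u) · (v ⇔ u)) ⇒ u = 2/5 ⇒ 2/5 = 1
u ⇔ u = 2/5 ⇔ 2/5 = 1
(u ⇔ u) ⇔ v = 1 ⇔ 3/5 = 3/5
u ⇔ u = 2/5 ⇔ 2/5 = 1
v ⇒ u = 3/5 ⇒ 2/5 = 4/5
(u ⇔ u) ⇔ (v ⇒ u) = 1 ⇔ 4/5 = 4/5
((u ⇔ u) ⇔ v) ⇒ ((u ⇔ u) ⇔ (v ⇒ u)) = 3/5 ⇒ 4/5 = 1
(((v · u) · (v ⇔ u)) ⇒ u) ⇒ (((u ⇔ u) ⇔ v) ⇒ ((u ⇔ u) ⇔ (v ⇒ u))) = 1 ⇒ 1 = 1
v · u = 3/5 · 2/5 = 2/5
(v · u) ⇒ v = 2/5 ⇒ 3/5 = 1
¬((v · u) ⇒ v) = ¬1 = 0
((((v · u) · (v ⇔ u)) ⇒ u) ⇒ (((u ⇔ u) ⇔ v) ⇒ ((u ⇔ u) ⇔ (v ⇒ u)))) ⇒ ¬((v · u) ⇒ v) = 1 ⇒ 0 = 0
¬v = ¬3/5 = 2/5
v ⇔ v = 3/5 ⇔ 3/5 = 1
¬v ⇒ (v ⇔ v) = 2/5 ⇒ 1 = 1
v · v = 3/5 · 3/5 = 3/5
(¬v ⇒ (v ⇔ v)) · (v · v) = 1 · 3/5 = 3/5
v ⇒ v = 3/5 ⇒ 3/5 = 1
u ⇔ (v ⇒ v) = 2/5 ⇔ 1 = 2/5
¬(u ⇔ (v ⇒ v)) = ¬2/5 = 3/5
¬¬(u ⇔ (v ⇒ v)) = ¬3/5 = 2/5
((¬v ⇒ (v ⇔ v)) · (v · v)) · ¬¬(u ⇔ (v ⇒ v)) = 3/5 · 2/5 = 2/5
(((((v · u) · (v ⇔ u)) ⇒ u) ⇒ (((u ⇔ u) ⇔ v) ⇒ ((u ⇔ u) ⇔ (v ⇒ u)))) ⇒ ¬((v · u) ⇒ v)) ⇔ (((¬v ⇒ (v ⇔ v)) · (v · v)) · ¬¬(u ⇔ (v ⇒ v))) = 0 ⇔ 2/5 = 3/5
¬((((((v · u) · (v ⇔ u)) ⇒ u) ⇒ (((u ⇔ u) ⇔ v) ⇒ ((u ⇔ u) ⇔ (v ⇒ u)))) ⇒ ¬((v · u) ⇒ v)) ⇔ (((¬v ⇒ (v ⇔ v)) · (v · v)) · ¬¬(u ⇔ (v ⇒ v)))) = ¬3/5 = 2/5

2/5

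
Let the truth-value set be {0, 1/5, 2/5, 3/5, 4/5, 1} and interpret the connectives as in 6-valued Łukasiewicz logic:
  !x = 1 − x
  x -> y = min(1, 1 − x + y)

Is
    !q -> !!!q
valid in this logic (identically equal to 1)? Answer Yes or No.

Yes

q = 0 ↦ 1
q = 1/5 ↦ 1
q = 2/5 ↦ 1
q = 3/5 ↦ 1
q = 4/5 ↦ 1
q = 1 ↦ 1
Every assignment gives a value ≥ 1.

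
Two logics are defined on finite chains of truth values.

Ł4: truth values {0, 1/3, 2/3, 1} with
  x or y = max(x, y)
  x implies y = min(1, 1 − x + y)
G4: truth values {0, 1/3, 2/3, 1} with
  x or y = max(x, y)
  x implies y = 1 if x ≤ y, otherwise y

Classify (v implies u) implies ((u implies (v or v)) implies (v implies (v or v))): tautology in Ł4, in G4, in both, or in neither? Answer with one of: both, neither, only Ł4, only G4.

both

In Ł4: every assignment gives 1 — tautology.
In G4: every assignment gives 1 — tautology.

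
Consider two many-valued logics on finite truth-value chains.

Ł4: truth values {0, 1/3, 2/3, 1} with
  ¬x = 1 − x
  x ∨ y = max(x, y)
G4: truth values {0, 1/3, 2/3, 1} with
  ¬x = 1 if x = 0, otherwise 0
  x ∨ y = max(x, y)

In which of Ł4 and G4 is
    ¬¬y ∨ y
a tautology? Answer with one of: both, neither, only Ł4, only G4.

neither

In Ł4: at y = 0 the value is 0 — not a tautology.
In G4: at y = 0 the value is 0 — not a tautology.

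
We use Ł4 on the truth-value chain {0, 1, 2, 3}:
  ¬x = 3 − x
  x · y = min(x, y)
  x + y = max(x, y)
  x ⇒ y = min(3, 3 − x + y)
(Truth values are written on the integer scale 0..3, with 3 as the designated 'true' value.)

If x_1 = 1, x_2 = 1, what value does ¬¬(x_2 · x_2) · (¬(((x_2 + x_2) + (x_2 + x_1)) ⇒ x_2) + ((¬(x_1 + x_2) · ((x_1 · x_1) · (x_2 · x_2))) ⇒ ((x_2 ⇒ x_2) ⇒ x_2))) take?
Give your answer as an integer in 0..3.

x_2 · x_2 = 1 · 1 = 1
¬(x_2 · x_2) = ¬1 = 2
¬¬(x_2 · x_2) = ¬2 = 1
x_2 + x_2 = 1 + 1 = 1
x_2 + x_1 = 1 + 1 = 1
(x_2 + x_2) + (x_2 + x_1) = 1 + 1 = 1
((x_2 + x_2) + (x_2 + x_1)) ⇒ x_2 = 1 ⇒ 1 = 3
¬(((x_2 + x_2) + (x_2 + x_1)) ⇒ x_2) = ¬3 = 0
x_1 + x_2 = 1 + 1 = 1
¬(x_1 + x_2) = ¬1 = 2
x_1 · x_1 = 1 · 1 = 1
x_2 · x_2 = 1 · 1 = 1
(x_1 · x_1) · (x_2 · x_2) = 1 · 1 = 1
¬(x_1 + x_2) · ((x_1 · x_1) · (x_2 · x_2)) = 2 · 1 = 1
x_2 ⇒ x_2 = 1 ⇒ 1 = 3
(x_2 ⇒ x_2) ⇒ x_2 = 3 ⇒ 1 = 1
(¬(x_1 + x_2) · ((x_1 · x_1) · (x_2 · x_2))) ⇒ ((x_2 ⇒ x_2) ⇒ x_2) = 1 ⇒ 1 = 3
¬(((x_2 + x_2) + (x_2 + x_1)) ⇒ x_2) + ((¬(x_1 + x_2) · ((x_1 · x_1) · (x_2 · x_2))) ⇒ ((x_2 ⇒ x_2) ⇒ x_2)) = 0 + 3 = 3
¬¬(x_2 · x_2) · (¬(((x_2 + x_2) + (x_2 + x_1)) ⇒ x_2) + ((¬(x_1 + x_2) · ((x_1 · x_1) · (x_2 · x_2))) ⇒ ((x_2 ⇒ x_2) ⇒ x_2))) = 1 · 3 = 1

1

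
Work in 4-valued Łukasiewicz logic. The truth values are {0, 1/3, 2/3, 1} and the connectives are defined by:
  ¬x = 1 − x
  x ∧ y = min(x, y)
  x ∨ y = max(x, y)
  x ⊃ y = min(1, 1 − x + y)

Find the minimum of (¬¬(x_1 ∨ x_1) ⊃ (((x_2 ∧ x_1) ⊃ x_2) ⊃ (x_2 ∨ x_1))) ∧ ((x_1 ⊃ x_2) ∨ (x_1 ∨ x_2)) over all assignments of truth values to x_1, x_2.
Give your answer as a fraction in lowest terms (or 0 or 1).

Take x_1 = 1/3, x_2 = 0:
x_1 ∨ x_1 = 1/3 ∨ 1/3 = 1/3
¬(x_1 ∨ x_1) = ¬1/3 = 2/3
¬¬(x_1 ∨ x_1) = ¬2/3 = 1/3
x_2 ∧ x_1 = 0 ∧ 1/3 = 0
(x_2 ∧ x_1) ⊃ x_2 = 0 ⊃ 0 = 1
x_2 ∨ x_1 = 0 ∨ 1/3 = 1/3
((x_2 ∧ x_1) ⊃ x_2) ⊃ (x_2 ∨ x_1) = 1 ⊃ 1/3 = 1/3
¬¬(x_1 ∨ x_1) ⊃ (((x_2 ∧ x_1) ⊃ x_2) ⊃ (x_2 ∨ x_1)) = 1/3 ⊃ 1/3 = 1
x_1 ⊃ x_2 = 1/3 ⊃ 0 = 2/3
x_1 ∨ x_2 = 1/3 ∨ 0 = 1/3
(x_1 ⊃ x_2) ∨ (x_1 ∨ x_2) = 2/3 ∨ 1/3 = 2/3
(¬¬(x_1 ∨ x_1) ⊃ (((x_2 ∧ x_1) ⊃ x_2) ⊃ (x_2 ∨ x_1))) ∧ ((x_1 ⊃ x_2) ∨ (x_1 ∨ x_2)) = 1 ∧ 2/3 = 2/3
No assignment yields a value below 2/3, so this is the minimum.

2/3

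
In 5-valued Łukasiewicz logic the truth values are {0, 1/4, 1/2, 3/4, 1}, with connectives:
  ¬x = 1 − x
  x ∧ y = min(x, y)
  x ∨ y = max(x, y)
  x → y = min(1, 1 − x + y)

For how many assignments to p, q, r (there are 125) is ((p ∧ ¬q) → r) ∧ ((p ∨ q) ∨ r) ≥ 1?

51

value 1: 51 assignments (counts)
value 3/4: 36 assignments
value 1/2: 25 assignments
value 1/4: 11 assignments
value 0: 2 assignments
So 51 of the 125 assignments meet the threshold.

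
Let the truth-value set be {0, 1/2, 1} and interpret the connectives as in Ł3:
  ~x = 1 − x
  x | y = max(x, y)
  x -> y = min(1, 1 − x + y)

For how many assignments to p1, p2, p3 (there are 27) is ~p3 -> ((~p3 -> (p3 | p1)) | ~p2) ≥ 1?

value 1: 23 assignments (counts)
value 1/2: 3 assignments
value 0: 1 assignment
So 23 of the 27 assignments meet the threshold.

23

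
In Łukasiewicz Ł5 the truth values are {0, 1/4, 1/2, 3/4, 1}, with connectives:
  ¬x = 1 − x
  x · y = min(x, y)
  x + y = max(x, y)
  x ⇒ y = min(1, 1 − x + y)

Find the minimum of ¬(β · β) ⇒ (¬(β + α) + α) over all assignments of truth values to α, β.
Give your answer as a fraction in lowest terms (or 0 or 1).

1/2

Take α = 1/2, β = 0:
β · β = 0 · 0 = 0
¬(β · β) = ¬0 = 1
β + α = 0 + 1/2 = 1/2
¬(β + α) = ¬1/2 = 1/2
¬(β + α) + α = 1/2 + 1/2 = 1/2
¬(β · β) ⇒ (¬(β + α) + α) = 1 ⇒ 1/2 = 1/2
No assignment yields a value below 1/2, so this is the minimum.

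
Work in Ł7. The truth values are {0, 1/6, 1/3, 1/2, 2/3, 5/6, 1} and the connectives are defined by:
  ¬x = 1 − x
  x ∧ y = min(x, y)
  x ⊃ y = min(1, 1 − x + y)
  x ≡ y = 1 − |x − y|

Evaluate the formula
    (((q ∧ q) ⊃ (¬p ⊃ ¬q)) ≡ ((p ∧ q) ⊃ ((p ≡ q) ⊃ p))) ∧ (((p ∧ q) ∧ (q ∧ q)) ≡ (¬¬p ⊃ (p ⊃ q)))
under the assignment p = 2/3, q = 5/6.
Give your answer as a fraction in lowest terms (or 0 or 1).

2/3

q ∧ q = 5/6 ∧ 5/6 = 5/6
¬p = ¬2/3 = 1/3
¬q = ¬5/6 = 1/6
¬p ⊃ ¬q = 1/3 ⊃ 1/6 = 5/6
(q ∧ q) ⊃ (¬p ⊃ ¬q) = 5/6 ⊃ 5/6 = 1
p ∧ q = 2/3 ∧ 5/6 = 2/3
p ≡ q = 2/3 ≡ 5/6 = 5/6
(p ≡ q) ⊃ p = 5/6 ⊃ 2/3 = 5/6
(p ∧ q) ⊃ ((p ≡ q) ⊃ p) = 2/3 ⊃ 5/6 = 1
((q ∧ q) ⊃ (¬p ⊃ ¬q)) ≡ ((p ∧ q) ⊃ ((p ≡ q) ⊃ p)) = 1 ≡ 1 = 1
p ∧ q = 2/3 ∧ 5/6 = 2/3
q ∧ q = 5/6 ∧ 5/6 = 5/6
(p ∧ q) ∧ (q ∧ q) = 2/3 ∧ 5/6 = 2/3
¬p = ¬2/3 = 1/3
¬¬p = ¬1/3 = 2/3
p ⊃ q = 2/3 ⊃ 5/6 = 1
¬¬p ⊃ (p ⊃ q) = 2/3 ⊃ 1 = 1
((p ∧ q) ∧ (q ∧ q)) ≡ (¬¬p ⊃ (p ⊃ q)) = 2/3 ≡ 1 = 2/3
(((q ∧ q) ⊃ (¬p ⊃ ¬q)) ≡ ((p ∧ q) ⊃ ((p ≡ q) ⊃ p))) ∧ (((p ∧ q) ∧ (q ∧ q)) ≡ (¬¬p ⊃ (p ⊃ q))) = 1 ∧ 2/3 = 2/3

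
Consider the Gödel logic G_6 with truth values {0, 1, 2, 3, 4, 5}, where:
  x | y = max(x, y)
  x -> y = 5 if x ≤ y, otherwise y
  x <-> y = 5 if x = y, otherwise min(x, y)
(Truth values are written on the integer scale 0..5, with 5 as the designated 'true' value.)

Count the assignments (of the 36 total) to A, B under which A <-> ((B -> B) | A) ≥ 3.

18

value 5: 6 assignments (counts)
value 4: 6 assignments (counts)
value 3: 6 assignments (counts)
value 2: 6 assignments
value 1: 6 assignments
value 0: 6 assignments
So 18 of the 36 assignments meet the threshold.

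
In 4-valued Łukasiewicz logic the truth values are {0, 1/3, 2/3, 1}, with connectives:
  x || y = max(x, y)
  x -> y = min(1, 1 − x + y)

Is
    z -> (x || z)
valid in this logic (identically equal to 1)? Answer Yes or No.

Yes

x = 0, z = 0 ↦ 1
x = 0, z = 1/3 ↦ 1
x = 0, z = 2/3 ↦ 1
x = 0, z = 1 ↦ 1
x = 1/3, z = 0 ↦ 1
x = 1/3, z = 1/3 ↦ 1
x = 1/3, z = 2/3 ↦ 1
x = 1/3, z = 1 ↦ 1
x = 2/3, z = 0 ↦ 1
x = 2/3, z = 1/3 ↦ 1
x = 2/3, z = 2/3 ↦ 1
x = 2/3, z = 1 ↦ 1
x = 1, z = 0 ↦ 1
x = 1, z = 1/3 ↦ 1
x = 1, z = 2/3 ↦ 1
x = 1, z = 1 ↦ 1
Every assignment gives a value ≥ 1.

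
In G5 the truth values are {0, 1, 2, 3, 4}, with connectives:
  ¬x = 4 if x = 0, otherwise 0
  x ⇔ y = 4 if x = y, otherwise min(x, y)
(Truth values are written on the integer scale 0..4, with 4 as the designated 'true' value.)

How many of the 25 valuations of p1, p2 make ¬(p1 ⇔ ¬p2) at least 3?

value 4: 17 assignments (counts)
value 0: 8 assignments
So 17 of the 25 assignments meet the threshold.

17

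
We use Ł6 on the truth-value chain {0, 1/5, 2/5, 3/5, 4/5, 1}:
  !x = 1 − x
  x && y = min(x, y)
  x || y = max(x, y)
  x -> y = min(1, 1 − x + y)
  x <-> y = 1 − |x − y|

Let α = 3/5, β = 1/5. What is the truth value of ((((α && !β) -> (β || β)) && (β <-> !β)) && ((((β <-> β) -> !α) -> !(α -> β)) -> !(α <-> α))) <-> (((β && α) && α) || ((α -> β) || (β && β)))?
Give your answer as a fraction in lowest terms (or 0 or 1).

!β = !1/5 = 4/5
α && !β = 3/5 && 4/5 = 3/5
β || β = 1/5 || 1/5 = 1/5
(α && !β) -> (β || β) = 3/5 -> 1/5 = 3/5
!β = !1/5 = 4/5
β <-> !β = 1/5 <-> 4/5 = 2/5
((α && !β) -> (β || β)) && (β <-> !β) = 3/5 && 2/5 = 2/5
β <-> β = 1/5 <-> 1/5 = 1
!α = !3/5 = 2/5
(β <-> β) -> !α = 1 -> 2/5 = 2/5
α -> β = 3/5 -> 1/5 = 3/5
!(α -> β) = !3/5 = 2/5
((β <-> β) -> !α) -> !(α -> β) = 2/5 -> 2/5 = 1
α <-> α = 3/5 <-> 3/5 = 1
!(α <-> α) = !1 = 0
(((β <-> β) -> !α) -> !(α -> β)) -> !(α <-> α) = 1 -> 0 = 0
(((α && !β) -> (β || β)) && (β <-> !β)) && ((((β <-> β) -> !α) -> !(α -> β)) -> !(α <-> α)) = 2/5 && 0 = 0
β && α = 1/5 && 3/5 = 1/5
(β && α) && α = 1/5 && 3/5 = 1/5
α -> β = 3/5 -> 1/5 = 3/5
β && β = 1/5 && 1/5 = 1/5
(α -> β) || (β && β) = 3/5 || 1/5 = 3/5
((β && α) && α) || ((α -> β) || (β && β)) = 1/5 || 3/5 = 3/5
((((α && !β) -> (β || β)) && (β <-> !β)) && ((((β <-> β) -> !α) -> !(α -> β)) -> !(α <-> α))) <-> (((β && α) && α) || ((α -> β) || (β && β))) = 0 <-> 3/5 = 2/5

2/5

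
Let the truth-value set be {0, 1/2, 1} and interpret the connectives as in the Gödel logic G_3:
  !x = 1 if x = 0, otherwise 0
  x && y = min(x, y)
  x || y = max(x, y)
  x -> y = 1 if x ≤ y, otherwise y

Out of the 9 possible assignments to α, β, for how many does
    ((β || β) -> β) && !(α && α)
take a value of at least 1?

3

α = 0, β = 0 ↦ 1  ≥
α = 0, β = 1/2 ↦ 1  ≥
α = 0, β = 1 ↦ 1  ≥
α = 1/2, β = 0 ↦ 0  <
α = 1/2, β = 1/2 ↦ 0  <
α = 1/2, β = 1 ↦ 0  <
α = 1, β = 0 ↦ 0  <
α = 1, β = 1/2 ↦ 0  <
α = 1, β = 1 ↦ 0  <
So 3 of the 9 assignments meet the threshold.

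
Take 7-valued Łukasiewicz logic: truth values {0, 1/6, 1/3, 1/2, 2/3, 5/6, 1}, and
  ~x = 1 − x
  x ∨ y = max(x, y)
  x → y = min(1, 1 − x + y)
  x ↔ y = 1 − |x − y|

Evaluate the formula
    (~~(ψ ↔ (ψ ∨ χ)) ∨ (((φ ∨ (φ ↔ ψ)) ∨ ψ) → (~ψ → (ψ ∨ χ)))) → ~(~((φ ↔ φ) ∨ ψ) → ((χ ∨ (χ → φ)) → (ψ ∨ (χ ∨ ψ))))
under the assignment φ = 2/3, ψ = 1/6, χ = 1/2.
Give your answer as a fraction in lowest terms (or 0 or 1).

0

ψ ∨ χ = 1/6 ∨ 1/2 = 1/2
ψ ↔ (ψ ∨ χ) = 1/6 ↔ 1/2 = 2/3
~(ψ ↔ (ψ ∨ χ)) = ~2/3 = 1/3
~~(ψ ↔ (ψ ∨ χ)) = ~1/3 = 2/3
φ ↔ ψ = 2/3 ↔ 1/6 = 1/2
φ ∨ (φ ↔ ψ) = 2/3 ∨ 1/2 = 2/3
(φ ∨ (φ ↔ ψ)) ∨ ψ = 2/3 ∨ 1/6 = 2/3
~ψ = ~1/6 = 5/6
ψ ∨ χ = 1/6 ∨ 1/2 = 1/2
~ψ → (ψ ∨ χ) = 5/6 → 1/2 = 2/3
((φ ∨ (φ ↔ ψ)) ∨ ψ) → (~ψ → (ψ ∨ χ)) = 2/3 → 2/3 = 1
~~(ψ ↔ (ψ ∨ χ)) ∨ (((φ ∨ (φ ↔ ψ)) ∨ ψ) → (~ψ → (ψ ∨ χ))) = 2/3 ∨ 1 = 1
φ ↔ φ = 2/3 ↔ 2/3 = 1
(φ ↔ φ) ∨ ψ = 1 ∨ 1/6 = 1
~((φ ↔ φ) ∨ ψ) = ~1 = 0
χ → φ = 1/2 → 2/3 = 1
χ ∨ (χ → φ) = 1/2 ∨ 1 = 1
χ ∨ ψ = 1/2 ∨ 1/6 = 1/2
ψ ∨ (χ ∨ ψ) = 1/6 ∨ 1/2 = 1/2
(χ ∨ (χ → φ)) → (ψ ∨ (χ ∨ ψ)) = 1 → 1/2 = 1/2
~((φ ↔ φ) ∨ ψ) → ((χ ∨ (χ → φ)) → (ψ ∨ (χ ∨ ψ))) = 0 → 1/2 = 1
~(~((φ ↔ φ) ∨ ψ) → ((χ ∨ (χ → φ)) → (ψ ∨ (χ ∨ ψ)))) = ~1 = 0
(~~(ψ ↔ (ψ ∨ χ)) ∨ (((φ ∨ (φ ↔ ψ)) ∨ ψ) → (~ψ → (ψ ∨ χ)))) → ~(~((φ ↔ φ) ∨ ψ) → ((χ ∨ (χ → φ)) → (ψ ∨ (χ ∨ ψ)))) = 1 → 0 = 0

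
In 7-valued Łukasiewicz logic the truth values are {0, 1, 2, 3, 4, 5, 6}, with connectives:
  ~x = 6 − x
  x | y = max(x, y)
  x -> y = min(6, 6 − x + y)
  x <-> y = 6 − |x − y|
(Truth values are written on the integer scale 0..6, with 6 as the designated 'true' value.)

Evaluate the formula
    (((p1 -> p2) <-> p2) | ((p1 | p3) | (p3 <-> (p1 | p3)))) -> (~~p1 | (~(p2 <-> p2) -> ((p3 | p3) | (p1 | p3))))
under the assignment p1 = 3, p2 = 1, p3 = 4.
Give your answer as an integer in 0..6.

p1 -> p2 = 3 -> 1 = 4
(p1 -> p2) <-> p2 = 4 <-> 1 = 3
p1 | p3 = 3 | 4 = 4
p1 | p3 = 3 | 4 = 4
p3 <-> (p1 | p3) = 4 <-> 4 = 6
(p1 | p3) | (p3 <-> (p1 | p3)) = 4 | 6 = 6
((p1 -> p2) <-> p2) | ((p1 | p3) | (p3 <-> (p1 | p3))) = 3 | 6 = 6
~p1 = ~3 = 3
~~p1 = ~3 = 3
p2 <-> p2 = 1 <-> 1 = 6
~(p2 <-> p2) = ~6 = 0
p3 | p3 = 4 | 4 = 4
p1 | p3 = 3 | 4 = 4
(p3 | p3) | (p1 | p3) = 4 | 4 = 4
~(p2 <-> p2) -> ((p3 | p3) | (p1 | p3)) = 0 -> 4 = 6
~~p1 | (~(p2 <-> p2) -> ((p3 | p3) | (p1 | p3))) = 3 | 6 = 6
(((p1 -> p2) <-> p2) | ((p1 | p3) | (p3 <-> (p1 | p3)))) -> (~~p1 | (~(p2 <-> p2) -> ((p3 | p3) | (p1 | p3)))) = 6 -> 6 = 6

6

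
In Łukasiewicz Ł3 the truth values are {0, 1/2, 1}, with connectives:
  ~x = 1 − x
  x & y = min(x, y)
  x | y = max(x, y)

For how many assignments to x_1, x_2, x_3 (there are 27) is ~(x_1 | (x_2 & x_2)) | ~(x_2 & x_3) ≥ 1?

value 1: 15 assignments (counts)
value 1/2: 9 assignments
value 0: 3 assignments
So 15 of the 27 assignments meet the threshold.

15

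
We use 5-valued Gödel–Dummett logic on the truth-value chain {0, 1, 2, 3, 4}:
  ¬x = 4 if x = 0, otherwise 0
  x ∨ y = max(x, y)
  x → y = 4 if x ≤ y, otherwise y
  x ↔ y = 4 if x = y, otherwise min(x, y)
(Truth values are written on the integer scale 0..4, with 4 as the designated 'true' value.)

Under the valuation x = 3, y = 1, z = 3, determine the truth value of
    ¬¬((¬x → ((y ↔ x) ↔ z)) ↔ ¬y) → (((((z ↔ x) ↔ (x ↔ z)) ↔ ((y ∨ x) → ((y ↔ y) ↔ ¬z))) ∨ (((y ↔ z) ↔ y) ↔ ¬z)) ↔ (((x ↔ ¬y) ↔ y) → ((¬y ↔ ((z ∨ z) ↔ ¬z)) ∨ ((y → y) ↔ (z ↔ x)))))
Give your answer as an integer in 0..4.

4

¬x = ¬3 = 0
y ↔ x = 1 ↔ 3 = 1
(y ↔ x) ↔ z = 1 ↔ 3 = 1
¬x → ((y ↔ x) ↔ z) = 0 → 1 = 4
¬y = ¬1 = 0
(¬x → ((y ↔ x) ↔ z)) ↔ ¬y = 4 ↔ 0 = 0
¬((¬x → ((y ↔ x) ↔ z)) ↔ ¬y) = ¬0 = 4
¬¬((¬x → ((y ↔ x) ↔ z)) ↔ ¬y) = ¬4 = 0
z ↔ x = 3 ↔ 3 = 4
x ↔ z = 3 ↔ 3 = 4
(z ↔ x) ↔ (x ↔ z) = 4 ↔ 4 = 4
y ∨ x = 1 ∨ 3 = 3
y ↔ y = 1 ↔ 1 = 4
¬z = ¬3 = 0
(y ↔ y) ↔ ¬z = 4 ↔ 0 = 0
(y ∨ x) → ((y ↔ y) ↔ ¬z) = 3 → 0 = 0
((z ↔ x) ↔ (x ↔ z)) ↔ ((y ∨ x) → ((y ↔ y) ↔ ¬z)) = 4 ↔ 0 = 0
y ↔ z = 1 ↔ 3 = 1
(y ↔ z) ↔ y = 1 ↔ 1 = 4
¬z = ¬3 = 0
((y ↔ z) ↔ y) ↔ ¬z = 4 ↔ 0 = 0
(((z ↔ x) ↔ (x ↔ z)) ↔ ((y ∨ x) → ((y ↔ y) ↔ ¬z))) ∨ (((y ↔ z) ↔ y) ↔ ¬z) = 0 ∨ 0 = 0
¬y = ¬1 = 0
x ↔ ¬y = 3 ↔ 0 = 0
(x ↔ ¬y) ↔ y = 0 ↔ 1 = 0
¬y = ¬1 = 0
z ∨ z = 3 ∨ 3 = 3
¬z = ¬3 = 0
(z ∨ z) ↔ ¬z = 3 ↔ 0 = 0
¬y ↔ ((z ∨ z) ↔ ¬z) = 0 ↔ 0 = 4
y → y = 1 → 1 = 4
z ↔ x = 3 ↔ 3 = 4
(y → y) ↔ (z ↔ x) = 4 ↔ 4 = 4
(¬y ↔ ((z ∨ z) ↔ ¬z)) ∨ ((y → y) ↔ (z ↔ x)) = 4 ∨ 4 = 4
((x ↔ ¬y) ↔ y) → ((¬y ↔ ((z ∨ z) ↔ ¬z)) ∨ ((y → y) ↔ (z ↔ x))) = 0 → 4 = 4
((((z ↔ x) ↔ (x ↔ z)) ↔ ((y ∨ x) → ((y ↔ y) ↔ ¬z))) ∨ (((y ↔ z) ↔ y) ↔ ¬z)) ↔ (((x ↔ ¬y) ↔ y) → ((¬y ↔ ((z ∨ z) ↔ ¬z)) ∨ ((y → y) ↔ (z ↔ x)))) = 0 ↔ 4 = 0
¬¬((¬x → ((y ↔ x) ↔ z)) ↔ ¬y) → (((((z ↔ x) ↔ (x ↔ z)) ↔ ((y ∨ x) → ((y ↔ y) ↔ ¬z))) ∨ (((y ↔ z) ↔ y) ↔ ¬z)) ↔ (((x ↔ ¬y) ↔ y) → ((¬y ↔ ((z ∨ z) ↔ ¬z)) ∨ ((y → y) ↔ (z ↔ x))))) = 0 → 0 = 4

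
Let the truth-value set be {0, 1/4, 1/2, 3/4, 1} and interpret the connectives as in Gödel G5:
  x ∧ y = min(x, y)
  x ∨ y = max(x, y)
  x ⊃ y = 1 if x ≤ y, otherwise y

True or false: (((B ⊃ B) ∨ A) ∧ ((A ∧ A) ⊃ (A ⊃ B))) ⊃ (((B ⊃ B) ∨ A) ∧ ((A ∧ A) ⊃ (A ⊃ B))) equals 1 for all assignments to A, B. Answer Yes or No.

At A = 1/4, B = 0, for instance:
B ⊃ B = 0 ⊃ 0 = 1
(B ⊃ B) ∨ A = 1 ∨ 1/4 = 1
A ∧ A = 1/4 ∧ 1/4 = 1/4
A ⊃ B = 1/4 ⊃ 0 = 0
(A ∧ A) ⊃ (A ⊃ B) = 1/4 ⊃ 0 = 0
((B ⊃ B) ∨ A) ∧ ((A ∧ A) ⊃ (A ⊃ B)) = 1 ∧ 0 = 0
(((B ⊃ B) ∨ A) ∧ ((A ∧ A) ⊃ (A ⊃ B))) ⊃ (((B ⊃ B) ∨ A) ∧ ((A ∧ A) ⊃ (A ⊃ B))) = 0 ⊃ 0 = 1
and checking the remaining 24 assignments likewise gives ≥ 1 in every case.

Yes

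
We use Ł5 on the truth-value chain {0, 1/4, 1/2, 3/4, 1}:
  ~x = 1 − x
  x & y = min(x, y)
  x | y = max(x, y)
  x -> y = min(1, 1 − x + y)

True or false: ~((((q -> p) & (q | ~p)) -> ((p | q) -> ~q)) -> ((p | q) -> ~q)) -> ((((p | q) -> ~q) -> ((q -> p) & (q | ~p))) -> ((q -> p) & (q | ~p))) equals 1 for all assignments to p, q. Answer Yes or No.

Counterexample: take p = 0, q = 1.
q -> p = 1 -> 0 = 0
~p = ~0 = 1
q | ~p = 1 | 1 = 1
(q -> p) & (q | ~p) = 0 & 1 = 0
p | q = 0 | 1 = 1
~q = ~1 = 0
(p | q) -> ~q = 1 -> 0 = 0
((q -> p) & (q | ~p)) -> ((p | q) -> ~q) = 0 -> 0 = 1
(((q -> p) & (q | ~p)) -> ((p | q) -> ~q)) -> ((p | q) -> ~q) = 1 -> 0 = 0
~((((q -> p) & (q | ~p)) -> ((p | q) -> ~q)) -> ((p | q) -> ~q)) = ~0 = 1
((p | q) -> ~q) -> ((q -> p) & (q | ~p)) = 0 -> 0 = 1
(((p | q) -> ~q) -> ((q -> p) & (q | ~p))) -> ((q -> p) & (q | ~p)) = 1 -> 0 = 0
~((((q -> p) & (q | ~p)) -> ((p | q) -> ~q)) -> ((p | q) -> ~q)) -> ((((p | q) -> ~q) -> ((q -> p) & (q | ~p))) -> ((q -> p) & (q | ~p))) = 1 -> 0 = 0
This gives 0 ≠ 1.

No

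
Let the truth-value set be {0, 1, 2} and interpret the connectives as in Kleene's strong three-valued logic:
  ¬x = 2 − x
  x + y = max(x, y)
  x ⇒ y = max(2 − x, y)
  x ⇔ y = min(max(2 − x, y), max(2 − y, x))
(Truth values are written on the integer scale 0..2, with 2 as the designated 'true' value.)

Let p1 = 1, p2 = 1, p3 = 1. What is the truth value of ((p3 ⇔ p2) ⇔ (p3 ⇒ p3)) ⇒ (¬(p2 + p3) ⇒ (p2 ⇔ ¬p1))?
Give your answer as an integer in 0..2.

p3 ⇔ p2 = 1 ⇔ 1 = 1
p3 ⇒ p3 = 1 ⇒ 1 = 1
(p3 ⇔ p2) ⇔ (p3 ⇒ p3) = 1 ⇔ 1 = 1
p2 + p3 = 1 + 1 = 1
¬(p2 + p3) = ¬1 = 1
¬p1 = ¬1 = 1
p2 ⇔ ¬p1 = 1 ⇔ 1 = 1
¬(p2 + p3) ⇒ (p2 ⇔ ¬p1) = 1 ⇒ 1 = 1
((p3 ⇔ p2) ⇔ (p3 ⇒ p3)) ⇒ (¬(p2 + p3) ⇒ (p2 ⇔ ¬p1)) = 1 ⇒ 1 = 1

1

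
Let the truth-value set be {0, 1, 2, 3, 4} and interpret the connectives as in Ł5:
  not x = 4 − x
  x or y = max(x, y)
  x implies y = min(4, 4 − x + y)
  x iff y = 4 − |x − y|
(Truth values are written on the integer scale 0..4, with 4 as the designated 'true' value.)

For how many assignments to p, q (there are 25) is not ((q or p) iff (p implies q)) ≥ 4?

2

value 4: 2 assignments (counts)
value 3: 3 assignments
value 2: 6 assignments
value 1: 7 assignments
value 0: 7 assignments
So 2 of the 25 assignments meet the threshold.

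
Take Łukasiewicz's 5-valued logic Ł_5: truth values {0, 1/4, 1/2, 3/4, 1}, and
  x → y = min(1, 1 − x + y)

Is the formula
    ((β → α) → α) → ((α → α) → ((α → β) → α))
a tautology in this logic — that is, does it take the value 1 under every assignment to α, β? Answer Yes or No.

Counterexample: take α = 0, β = 1/4.
β → α = 1/4 → 0 = 3/4
(β → α) → α = 3/4 → 0 = 1/4
α → α = 0 → 0 = 1
α → β = 0 → 1/4 = 1
(α → β) → α = 1 → 0 = 0
(α → α) → ((α → β) → α) = 1 → 0 = 0
((β → α) → α) → ((α → α) → ((α → β) → α)) = 1/4 → 0 = 3/4
This gives 3/4 ≠ 1.

No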